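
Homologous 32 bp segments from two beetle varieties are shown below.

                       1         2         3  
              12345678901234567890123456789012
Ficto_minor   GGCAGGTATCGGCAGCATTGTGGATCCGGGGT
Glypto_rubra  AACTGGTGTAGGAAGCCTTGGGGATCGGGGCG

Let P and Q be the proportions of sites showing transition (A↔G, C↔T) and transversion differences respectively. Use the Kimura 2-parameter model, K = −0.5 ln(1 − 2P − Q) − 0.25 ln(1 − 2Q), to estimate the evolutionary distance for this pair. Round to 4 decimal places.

Mismatches occur at site 1 (G↔A, transition), site 2 (G↔A, transition), site 4 (A↔T, transversion), site 8 (A↔G, transition), site 10 (C↔A, transversion), site 13 (C↔A, transversion), site 17 (A↔C, transversion), site 21 (T↔G, transversion), site 27 (C↔G, transversion), site 31 (G↔C, transversion), site 32 (T↔G, transversion).
Of the 11 differences, 3 transitions and 8 transversions over 32 sites: P = 3/32 = 0.093750, Q = 8/32 = 0.250000.
d = −0.5·ln(0.562500) − 0.25·ln(0.500000) = −0.5·(-0.575364) − 0.25·(-0.693147) = 0.4610.

0.4610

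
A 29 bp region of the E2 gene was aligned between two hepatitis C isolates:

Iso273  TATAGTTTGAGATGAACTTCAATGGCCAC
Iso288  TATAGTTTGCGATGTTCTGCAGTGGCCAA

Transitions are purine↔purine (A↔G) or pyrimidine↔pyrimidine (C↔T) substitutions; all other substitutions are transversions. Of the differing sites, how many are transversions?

Differing sites — 10:A/C (Tv); 15:A/T (Tv); 16:A/T (Tv); 19:T/G (Tv); 22:A/G (Ti); 29:C/A (Tv).
Of the 6 differences, 1 transition and 5 transversions, so the answer is 5.

5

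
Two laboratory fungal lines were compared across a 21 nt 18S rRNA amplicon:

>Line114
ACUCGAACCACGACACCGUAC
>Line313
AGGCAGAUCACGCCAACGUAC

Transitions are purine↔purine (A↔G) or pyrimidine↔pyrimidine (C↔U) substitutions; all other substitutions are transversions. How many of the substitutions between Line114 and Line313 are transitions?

3

The sequences differ at positions 2 (C/G, transversion), 3 (U/G, transversion), 5 (G/A, transition), 6 (A/G, transition), 8 (C/U, transition), 13 (A/C, transversion), 16 (C/A, transversion).
Of the 7 differences, 3 transitions and 4 transversions, so the answer is 3.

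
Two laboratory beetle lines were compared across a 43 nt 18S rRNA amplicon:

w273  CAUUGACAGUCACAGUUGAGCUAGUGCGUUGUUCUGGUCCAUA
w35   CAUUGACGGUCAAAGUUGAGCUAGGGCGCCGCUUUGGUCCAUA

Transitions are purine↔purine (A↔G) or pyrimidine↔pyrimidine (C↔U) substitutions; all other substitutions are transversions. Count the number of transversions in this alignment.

2

Differing sites — 8:A/G (Ti); 13:C/A (Tv); 25:U/G (Tv); 29:U/C (Ti); 30:U/C (Ti); 32:U/C (Ti); 34:C/U (Ti).
Of the 7 differences, 5 transitions and 2 transversions, so the answer is 2.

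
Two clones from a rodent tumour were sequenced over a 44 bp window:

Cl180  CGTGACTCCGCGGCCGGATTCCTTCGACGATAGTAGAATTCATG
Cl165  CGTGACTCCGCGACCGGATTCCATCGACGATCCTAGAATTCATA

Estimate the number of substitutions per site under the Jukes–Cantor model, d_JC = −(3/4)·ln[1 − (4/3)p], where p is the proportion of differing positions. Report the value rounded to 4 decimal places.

0.1232

The sequences differ at positions 13 (G/A), 23 (T/A), 32 (A/C), 33 (G/C), 44 (G/A).
p = 5/44 = 0.113636.
d = −0.75 · ln(1 − (4/3)·0.113636) = −0.75 · ln(0.848485) = −0.75 · (-0.164303) = 0.1232.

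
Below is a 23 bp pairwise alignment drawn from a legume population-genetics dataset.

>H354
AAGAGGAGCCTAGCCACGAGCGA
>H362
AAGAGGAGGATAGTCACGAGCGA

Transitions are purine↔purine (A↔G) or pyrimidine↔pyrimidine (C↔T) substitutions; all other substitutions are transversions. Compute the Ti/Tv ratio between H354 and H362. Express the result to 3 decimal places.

0.500

The sequences differ at positions 9 (C/G, transversion), 10 (C/A, transversion), 14 (C/T, transition).
Of the 3 differences, 1 transition and 2 transversions, so Ti/Tv = 1/2 = 0.500.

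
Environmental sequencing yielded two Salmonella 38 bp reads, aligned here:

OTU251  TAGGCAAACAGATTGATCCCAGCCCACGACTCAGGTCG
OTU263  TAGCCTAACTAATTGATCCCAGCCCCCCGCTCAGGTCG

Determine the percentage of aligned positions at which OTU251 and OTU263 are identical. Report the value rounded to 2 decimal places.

81.58%

Differing sites — 4:G/C; 6:A/T; 10:A/T; 11:G/A; 26:A/C; 28:G/C; 29:A/G.
31 of the 38 sites match, so the percent identity is 31/38 × 100 = 81.58%.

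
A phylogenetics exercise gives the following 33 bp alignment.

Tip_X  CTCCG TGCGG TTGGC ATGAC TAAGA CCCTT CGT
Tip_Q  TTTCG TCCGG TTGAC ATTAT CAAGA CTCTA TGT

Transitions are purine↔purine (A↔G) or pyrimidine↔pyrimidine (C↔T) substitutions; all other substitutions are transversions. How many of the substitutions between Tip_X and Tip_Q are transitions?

Mismatches occur at site 1 (C→T, transition), site 3 (C→T, transition), site 7 (G→C, transversion), site 14 (G→A, transition), site 18 (G→T, transversion), site 20 (C→T, transition), site 21 (T→C, transition), site 27 (C→T, transition), site 30 (T→A, transversion), site 31 (C→T, transition).
Of the 10 differences, 7 transitions and 3 transversions, so the answer is 7.

7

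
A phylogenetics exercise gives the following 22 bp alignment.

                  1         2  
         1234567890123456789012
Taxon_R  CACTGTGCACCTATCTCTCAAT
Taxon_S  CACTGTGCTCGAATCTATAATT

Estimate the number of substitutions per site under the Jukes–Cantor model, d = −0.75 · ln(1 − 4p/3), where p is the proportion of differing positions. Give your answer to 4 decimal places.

0.3390

The sequences differ at positions 9 (A/T), 11 (C/G), 12 (T/A), 17 (C/A), 19 (C/A), 21 (A/T).
p = 6/22 = 0.272727.
d = −0.75 · ln(1 − (4/3)·0.272727) = −0.75 · ln(0.636364) = −0.75 · (-0.451985) = 0.3390.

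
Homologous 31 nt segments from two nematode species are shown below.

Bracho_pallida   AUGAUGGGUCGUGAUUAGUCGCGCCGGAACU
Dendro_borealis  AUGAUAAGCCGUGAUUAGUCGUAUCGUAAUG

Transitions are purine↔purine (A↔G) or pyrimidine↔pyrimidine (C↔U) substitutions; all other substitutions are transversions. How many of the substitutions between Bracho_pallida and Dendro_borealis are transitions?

The sequences differ at positions 6 (G/A, transition), 7 (G/A, transition), 9 (U/C, transition), 22 (C/U, transition), 23 (G/A, transition), 24 (C/U, transition), 27 (G/U, transversion), 30 (C/U, transition), 31 (U/G, transversion).
Of the 9 differences, 7 transitions and 2 transversions, so the answer is 7.

7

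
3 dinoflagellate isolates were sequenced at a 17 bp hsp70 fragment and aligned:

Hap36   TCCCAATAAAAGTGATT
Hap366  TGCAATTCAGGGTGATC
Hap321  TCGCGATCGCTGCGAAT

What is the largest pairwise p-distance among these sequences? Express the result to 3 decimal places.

Pairwise Hamming distances:
  Hap36 vs Hap366: 7
  Hap36 vs Hap321: 8
  Hap366 vs Hap321: 11
The largest is 11 mismatches, between Hap366 and Hap321; p = 11/17 = 0.647.

0.647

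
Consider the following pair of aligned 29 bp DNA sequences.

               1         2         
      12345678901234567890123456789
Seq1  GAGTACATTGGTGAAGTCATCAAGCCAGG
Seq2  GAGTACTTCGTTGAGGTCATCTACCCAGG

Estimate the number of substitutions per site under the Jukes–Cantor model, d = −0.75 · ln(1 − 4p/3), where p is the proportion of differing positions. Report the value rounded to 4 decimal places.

Mismatches occur at site 7 (A/T), site 9 (T/C), site 11 (G/T), site 15 (A/G), site 22 (A/T), site 24 (G/C).
p = 6/29 = 0.206897.
d = −0.75 · ln(1 − (4/3)·0.206897) = −0.75 · ln(0.724137) = −0.75 · (-0.322775) = 0.2421.

0.2421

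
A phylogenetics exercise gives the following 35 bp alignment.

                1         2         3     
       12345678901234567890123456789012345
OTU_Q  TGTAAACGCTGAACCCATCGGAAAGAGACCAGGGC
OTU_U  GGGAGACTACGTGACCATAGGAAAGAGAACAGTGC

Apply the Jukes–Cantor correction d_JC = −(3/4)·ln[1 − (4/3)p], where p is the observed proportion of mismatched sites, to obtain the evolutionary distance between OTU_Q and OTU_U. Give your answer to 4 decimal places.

Mismatches occur at site 1 (T→G), site 3 (T→G), site 5 (A→G), site 8 (G→T), site 9 (C→A), site 10 (T→C), site 12 (A→T), site 13 (A→G), site 14 (C→A), site 19 (C→A), site 29 (C→A), site 33 (G→T).
p = 12/35 = 0.342857.
d = −0.75 · ln(1 − (4/3)·0.342857) = −0.75 · ln(0.542857) = −0.75 · (-0.610909) = 0.4582.

0.4582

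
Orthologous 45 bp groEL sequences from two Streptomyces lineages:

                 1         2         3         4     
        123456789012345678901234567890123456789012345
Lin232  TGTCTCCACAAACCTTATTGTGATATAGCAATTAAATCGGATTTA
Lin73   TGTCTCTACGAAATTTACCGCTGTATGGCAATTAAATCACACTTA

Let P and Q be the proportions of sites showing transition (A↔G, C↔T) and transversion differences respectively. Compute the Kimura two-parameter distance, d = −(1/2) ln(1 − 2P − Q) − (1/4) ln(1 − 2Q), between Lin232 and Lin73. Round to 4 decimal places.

0.3936

Differing sites — 7:C/T (Ti); 10:A/G (Ti); 13:C/A (Tv); 14:C/T (Ti); 18:T/C (Ti); 19:T/C (Ti); 21:T/C (Ti); 22:G/T (Tv); 23:A/G (Ti); 27:A/G (Ti); 39:G/A (Ti); 40:G/C (Tv); 42:T/C (Ti).
Of the 13 differences, 10 transitions and 3 transversions over 45 sites: P = 10/45 = 0.222222, Q = 3/45 = 0.066667.
d = −0.5·ln(0.488889) − 0.25·ln(0.866666) = −0.5·(-0.715620) − 0.25·(-0.143102) = 0.3936.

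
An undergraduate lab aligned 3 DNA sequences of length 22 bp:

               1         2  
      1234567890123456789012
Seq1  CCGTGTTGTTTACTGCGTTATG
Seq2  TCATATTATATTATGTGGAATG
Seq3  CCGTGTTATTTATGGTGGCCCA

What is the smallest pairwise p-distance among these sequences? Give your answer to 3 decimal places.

Pairwise Hamming distances:
  Seq1 vs Seq2: 10
  Seq1 vs Seq3: 9
  Seq2 vs Seq3: 11
The smallest is 9 mismatches, between Seq1 and Seq3; p = 9/22 = 0.409.

0.409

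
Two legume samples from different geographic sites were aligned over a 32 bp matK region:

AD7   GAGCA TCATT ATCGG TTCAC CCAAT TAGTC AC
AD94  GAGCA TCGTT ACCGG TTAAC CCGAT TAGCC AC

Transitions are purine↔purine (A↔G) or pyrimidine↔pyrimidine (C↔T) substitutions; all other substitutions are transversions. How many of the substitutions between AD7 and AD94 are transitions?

Mismatches occur at site 8 (A↔G, transition), site 12 (T↔C, transition), site 18 (C↔A, transversion), site 23 (A↔G, transition), site 29 (T↔C, transition).
Of the 5 differences, 4 transitions and 1 transversion, so the answer is 4.

4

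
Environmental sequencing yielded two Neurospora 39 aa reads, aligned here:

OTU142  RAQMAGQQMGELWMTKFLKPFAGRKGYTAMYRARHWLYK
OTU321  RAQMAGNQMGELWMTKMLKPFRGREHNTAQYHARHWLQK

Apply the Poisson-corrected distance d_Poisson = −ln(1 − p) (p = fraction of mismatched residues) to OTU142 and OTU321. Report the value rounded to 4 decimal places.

Mismatches occur at site 7 (Q/N), site 17 (F/M), site 22 (A/R), site 25 (K/E), site 26 (G/H), site 27 (Y/N), site 30 (M/Q), site 32 (R/H), site 38 (Y/Q).
p = 9/39 = 0.230769.
d = −ln(1 − 0.230769) = −ln(0.769231) = 0.2624.

0.2624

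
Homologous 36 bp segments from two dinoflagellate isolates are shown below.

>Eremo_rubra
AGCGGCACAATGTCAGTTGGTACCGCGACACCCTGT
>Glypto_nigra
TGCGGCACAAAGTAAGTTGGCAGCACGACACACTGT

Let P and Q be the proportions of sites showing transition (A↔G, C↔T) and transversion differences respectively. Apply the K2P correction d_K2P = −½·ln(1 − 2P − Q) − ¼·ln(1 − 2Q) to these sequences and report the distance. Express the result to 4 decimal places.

0.2252

Mismatches occur at site 1 (A/T, transversion), site 11 (T/A, transversion), site 14 (C/A, transversion), site 21 (T/C, transition), site 23 (C/G, transversion), site 25 (G/A, transition), site 32 (C/A, transversion).
Of the 7 differences, 2 transitions and 5 transversions over 36 sites: P = 2/36 = 0.055556, Q = 5/36 = 0.138889.
d = −0.5·ln(0.749999) − 0.25·ln(0.722222) = −0.5·(-0.287683) − 0.25·(-0.325423) = 0.2252.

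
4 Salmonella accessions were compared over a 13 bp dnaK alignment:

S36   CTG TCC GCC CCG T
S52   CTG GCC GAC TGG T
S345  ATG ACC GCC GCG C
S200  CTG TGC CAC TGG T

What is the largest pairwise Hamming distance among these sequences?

Pairwise Hamming distances:
  S36 vs S52: 4
  S36 vs S345: 4
  S36 vs S200: 5
  S52 vs S345: 6
  S52 vs S200: 3
  S345 vs S200: 8
The largest is 8, between S345 and S200.

8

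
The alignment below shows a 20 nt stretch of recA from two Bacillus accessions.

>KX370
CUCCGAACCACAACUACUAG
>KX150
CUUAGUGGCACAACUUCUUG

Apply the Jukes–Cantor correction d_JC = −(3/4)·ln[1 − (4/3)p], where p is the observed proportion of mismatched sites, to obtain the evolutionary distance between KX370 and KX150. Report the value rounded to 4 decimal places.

Differing sites — 3:C/U; 4:C/A; 6:A/U; 7:A/G; 8:C/G; 16:A/U; 19:A/U.
p = 7/20 = 0.350000.
d = −0.75 · ln(1 − (4/3)·0.350000) = −0.75 · ln(0.533333) = −0.75 · (-0.628609) = 0.4715.

0.4715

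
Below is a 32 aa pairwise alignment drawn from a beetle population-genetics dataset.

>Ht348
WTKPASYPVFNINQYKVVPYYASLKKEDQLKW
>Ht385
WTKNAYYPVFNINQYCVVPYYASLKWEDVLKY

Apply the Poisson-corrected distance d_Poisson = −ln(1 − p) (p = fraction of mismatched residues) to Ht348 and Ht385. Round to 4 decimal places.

0.2076

Differing sites — 4:P/N; 6:S/Y; 16:K/C; 26:K/W; 29:Q/V; 32:W/Y.
p = 6/32 = 0.187500.
d = −ln(1 − 0.187500) = −ln(0.812500) = 0.2076.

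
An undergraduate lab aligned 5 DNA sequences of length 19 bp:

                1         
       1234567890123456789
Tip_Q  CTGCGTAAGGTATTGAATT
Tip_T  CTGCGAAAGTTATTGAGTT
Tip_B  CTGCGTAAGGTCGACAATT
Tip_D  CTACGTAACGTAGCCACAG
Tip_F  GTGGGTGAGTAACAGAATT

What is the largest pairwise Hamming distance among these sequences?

Pairwise Hamming distances:
  Tip_Q vs Tip_T: 3
  Tip_Q vs Tip_B: 4
  Tip_Q vs Tip_D: 8
  Tip_Q vs Tip_F: 7
  Tip_T vs Tip_B: 7
  Tip_T vs Tip_D: 10
  Tip_T vs Tip_F: 8
  Tip_B vs Tip_D: 7
  Tip_B vs Tip_F: 8
  Tip_D vs Tip_F: 13
The largest is 13, between Tip_D and Tip_F.

13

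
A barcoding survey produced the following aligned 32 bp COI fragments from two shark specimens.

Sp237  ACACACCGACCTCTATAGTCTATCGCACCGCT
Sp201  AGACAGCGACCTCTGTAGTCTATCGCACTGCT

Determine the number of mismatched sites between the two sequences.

Mismatches occur at site 2 (C→G), site 6 (C→G), site 15 (A→G), site 29 (C→T).
That gives 4 mismatches out of 32 aligned sites, so the Hamming distance is 4.

4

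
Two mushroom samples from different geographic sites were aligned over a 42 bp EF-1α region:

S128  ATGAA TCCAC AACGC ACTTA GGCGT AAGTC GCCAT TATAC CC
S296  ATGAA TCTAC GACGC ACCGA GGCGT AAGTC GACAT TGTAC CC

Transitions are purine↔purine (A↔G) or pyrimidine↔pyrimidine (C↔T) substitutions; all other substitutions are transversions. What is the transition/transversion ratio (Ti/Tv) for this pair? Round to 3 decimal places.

2.000

The sequences differ at positions 8 (C/T, transition), 11 (A/G, transition), 18 (T/C, transition), 19 (T/G, transversion), 32 (C/A, transversion), 37 (A/G, transition).
Of the 6 differences, 4 transitions and 2 transversions, so Ti/Tv = 4/2 = 2.000.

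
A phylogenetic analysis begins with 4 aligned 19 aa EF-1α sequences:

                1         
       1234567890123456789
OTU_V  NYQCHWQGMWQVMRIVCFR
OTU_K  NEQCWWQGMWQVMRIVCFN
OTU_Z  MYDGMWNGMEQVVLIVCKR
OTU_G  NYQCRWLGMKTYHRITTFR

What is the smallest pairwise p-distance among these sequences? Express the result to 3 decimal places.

0.158

Pairwise Hamming distances:
  OTU_V vs OTU_K: 3
  OTU_V vs OTU_Z: 9
  OTU_V vs OTU_G: 8
  OTU_K vs OTU_Z: 11
  OTU_K vs OTU_G: 10
  OTU_Z vs OTU_G: 13
The smallest is 3 mismatches, between OTU_V and OTU_K; p = 3/19 = 0.158.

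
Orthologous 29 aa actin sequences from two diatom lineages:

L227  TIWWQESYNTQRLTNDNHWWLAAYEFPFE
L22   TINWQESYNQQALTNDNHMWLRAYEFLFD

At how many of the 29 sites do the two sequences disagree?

7

Differing sites — 3:W/N; 10:T/Q; 12:R/A; 19:W/M; 22:A/R; 27:P/L; 29:E/D.
That gives 7 mismatches out of 29 aligned sites, so the Hamming distance is 7.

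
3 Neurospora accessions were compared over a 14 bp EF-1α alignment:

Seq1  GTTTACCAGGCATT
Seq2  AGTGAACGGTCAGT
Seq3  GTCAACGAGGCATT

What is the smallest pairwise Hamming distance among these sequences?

3

Pairwise Hamming distances:
  Seq1 vs Seq2: 7
  Seq1 vs Seq3: 3
  Seq2 vs Seq3: 9
The smallest is 3, between Seq1 and Seq3.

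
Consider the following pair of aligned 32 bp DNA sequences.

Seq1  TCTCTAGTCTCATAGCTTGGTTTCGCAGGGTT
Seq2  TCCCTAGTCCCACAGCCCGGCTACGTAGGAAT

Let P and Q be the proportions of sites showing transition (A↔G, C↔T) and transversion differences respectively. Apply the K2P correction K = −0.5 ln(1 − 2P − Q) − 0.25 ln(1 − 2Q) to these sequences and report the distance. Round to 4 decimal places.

0.4467

Differing sites — 3:T/C (Ti); 10:T/C (Ti); 13:T/C (Ti); 17:T/C (Ti); 18:T/C (Ti); 21:T/C (Ti); 23:T/A (Tv); 26:C/T (Ti); 30:G/A (Ti); 31:T/A (Tv).
Of the 10 differences, 8 transitions and 2 transversions over 32 sites: P = 8/32 = 0.250000, Q = 2/32 = 0.062500.
d = −0.5·ln(0.437500) − 0.25·ln(0.875000) = −0.5·(-0.826679) − 0.25·(-0.133531) = 0.4467.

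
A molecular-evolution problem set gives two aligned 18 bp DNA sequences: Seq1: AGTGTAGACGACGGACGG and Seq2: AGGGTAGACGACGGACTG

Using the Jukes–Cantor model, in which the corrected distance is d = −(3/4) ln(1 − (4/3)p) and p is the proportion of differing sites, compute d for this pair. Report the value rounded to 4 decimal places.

0.1203

The sequences differ at positions 3 (T/G), 17 (G/T).
p = 2/18 = 0.111111.
d = −0.75 · ln(1 − (4/3)·0.111111) = −0.75 · ln(0.851852) = −0.75 · (-0.160342) = 0.1203.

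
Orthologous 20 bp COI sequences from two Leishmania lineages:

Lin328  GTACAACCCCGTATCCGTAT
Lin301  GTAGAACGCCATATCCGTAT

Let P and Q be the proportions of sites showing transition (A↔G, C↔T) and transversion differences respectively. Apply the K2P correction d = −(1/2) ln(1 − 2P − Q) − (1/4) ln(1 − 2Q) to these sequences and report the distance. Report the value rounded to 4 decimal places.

0.1674

The sequences differ at positions 4 (C/G, transversion), 8 (C/G, transversion), 11 (G/A, transition).
Of the 3 differences, 1 transition and 2 transversions over 20 sites: P = 1/20 = 0.050000, Q = 2/20 = 0.100000.
d = −0.5·ln(0.800000) − 0.25·ln(0.800000) = −0.5·(-0.223144) − 0.25·(-0.223144) = 0.1674.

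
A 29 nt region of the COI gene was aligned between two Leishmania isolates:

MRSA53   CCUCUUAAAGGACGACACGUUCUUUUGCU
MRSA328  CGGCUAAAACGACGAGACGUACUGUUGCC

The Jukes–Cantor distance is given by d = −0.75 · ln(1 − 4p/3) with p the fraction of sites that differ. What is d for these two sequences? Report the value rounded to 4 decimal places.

0.3439

The sequences differ at positions 2 (C/G), 3 (U/G), 6 (U/A), 10 (G/C), 16 (C/G), 21 (U/A), 24 (U/G), 29 (U/C).
p = 8/29 = 0.275862.
d = −0.75 · ln(1 − (4/3)·0.275862) = −0.75 · ln(0.632184) = −0.75 · (-0.458575) = 0.3439.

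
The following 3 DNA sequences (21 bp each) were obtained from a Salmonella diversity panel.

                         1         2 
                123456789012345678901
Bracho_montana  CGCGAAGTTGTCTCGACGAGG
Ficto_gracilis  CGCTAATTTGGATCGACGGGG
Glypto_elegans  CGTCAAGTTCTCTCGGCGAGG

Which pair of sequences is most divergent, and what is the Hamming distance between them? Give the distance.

Pairwise Hamming distances:
  Bracho_montana vs Ficto_gracilis: 5
  Bracho_montana vs Glypto_elegans: 4
  Ficto_gracilis vs Glypto_elegans: 8
The largest is 8, between Ficto_gracilis and Glypto_elegans.

8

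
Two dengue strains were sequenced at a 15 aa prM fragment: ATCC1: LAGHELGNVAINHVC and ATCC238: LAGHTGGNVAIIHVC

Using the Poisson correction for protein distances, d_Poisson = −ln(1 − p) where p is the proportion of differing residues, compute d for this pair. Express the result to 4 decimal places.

The sequences differ at positions 5 (E/T), 6 (L/G), 12 (N/I).
p = 3/15 = 0.200000.
d = −ln(1 − 0.200000) = −ln(0.800000) = 0.2231.

0.2231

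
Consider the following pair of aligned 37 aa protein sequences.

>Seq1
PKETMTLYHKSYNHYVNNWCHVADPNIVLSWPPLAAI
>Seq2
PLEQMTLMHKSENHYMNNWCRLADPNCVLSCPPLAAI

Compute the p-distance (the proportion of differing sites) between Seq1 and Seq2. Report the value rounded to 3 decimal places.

Mismatches occur at site 2 (K↔L), site 4 (T↔Q), site 8 (Y↔M), site 12 (Y↔E), site 16 (V↔M), site 21 (H↔R), site 22 (V↔L), site 27 (I↔C), site 31 (W↔C).
There are 9 differences over 37 sites, so p = 9/37 = 0.243.

0.243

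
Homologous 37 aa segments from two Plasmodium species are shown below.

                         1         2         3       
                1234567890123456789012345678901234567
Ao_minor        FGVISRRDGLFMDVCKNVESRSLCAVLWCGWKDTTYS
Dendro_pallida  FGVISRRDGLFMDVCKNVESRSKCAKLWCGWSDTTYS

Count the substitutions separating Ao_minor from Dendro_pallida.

3

The sequences differ at positions 23 (L/K), 26 (V/K), 32 (K/S).
That gives 3 mismatches out of 37 aligned sites, so the Hamming distance is 3.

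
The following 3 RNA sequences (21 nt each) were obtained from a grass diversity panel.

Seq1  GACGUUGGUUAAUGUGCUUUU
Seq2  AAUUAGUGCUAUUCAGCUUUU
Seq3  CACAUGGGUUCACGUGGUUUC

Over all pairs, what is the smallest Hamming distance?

Pairwise Hamming distances:
  Seq1 vs Seq2: 10
  Seq1 vs Seq3: 7
  Seq2 vs Seq3: 13
The smallest is 7, between Seq1 and Seq3.

7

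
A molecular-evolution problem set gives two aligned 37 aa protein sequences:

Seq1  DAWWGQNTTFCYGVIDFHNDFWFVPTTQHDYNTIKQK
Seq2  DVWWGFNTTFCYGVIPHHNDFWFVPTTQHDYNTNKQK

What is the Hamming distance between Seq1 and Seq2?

Mismatches occur at site 2 (A→V), site 6 (Q→F), site 16 (D→P), site 17 (F→H), site 34 (I→N).
That gives 5 mismatches out of 37 aligned sites, so the Hamming distance is 5.

5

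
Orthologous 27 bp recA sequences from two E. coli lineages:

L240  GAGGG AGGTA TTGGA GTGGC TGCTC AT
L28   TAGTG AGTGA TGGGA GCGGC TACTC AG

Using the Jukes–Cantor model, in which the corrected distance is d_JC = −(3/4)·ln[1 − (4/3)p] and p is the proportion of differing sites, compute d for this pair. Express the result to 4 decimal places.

Mismatches occur at site 1 (G↔T), site 4 (G↔T), site 8 (G↔T), site 9 (T↔G), site 12 (T↔G), site 17 (T↔C), site 22 (G↔A), site 27 (T↔G).
p = 8/27 = 0.296296.
d = −0.75 · ln(1 − (4/3)·0.296296) = −0.75 · ln(0.604939) = −0.75 · (-0.502628) = 0.3770.

0.3770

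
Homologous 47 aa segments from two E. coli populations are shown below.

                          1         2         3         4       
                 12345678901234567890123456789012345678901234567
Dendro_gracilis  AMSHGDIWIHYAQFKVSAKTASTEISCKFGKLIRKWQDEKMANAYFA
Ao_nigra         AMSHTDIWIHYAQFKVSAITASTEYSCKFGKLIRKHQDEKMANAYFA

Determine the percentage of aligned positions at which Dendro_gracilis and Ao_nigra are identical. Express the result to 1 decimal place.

Mismatches occur at site 5 (G↔T), site 19 (K↔I), site 25 (I↔Y), site 36 (W↔H).
43 of the 47 sites match, so the percent identity is 43/47 × 100 = 91.5%.

91.5%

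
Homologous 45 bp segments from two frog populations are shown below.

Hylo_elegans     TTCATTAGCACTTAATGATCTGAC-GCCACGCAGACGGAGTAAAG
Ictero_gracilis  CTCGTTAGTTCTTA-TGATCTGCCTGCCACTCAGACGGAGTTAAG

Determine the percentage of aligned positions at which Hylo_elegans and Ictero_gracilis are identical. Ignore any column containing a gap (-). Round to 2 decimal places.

83.72%

Excluding the 2 gap columns leaves 43 comparable sites.
Differing sites — 1:T/C; 4:A/G; 9:C/T; 10:A/T; 23:A/C; 31:G/T; 42:A/T.
36 of the 43 comparable sites match, so the percent identity is 36/43 × 100 = 83.72%.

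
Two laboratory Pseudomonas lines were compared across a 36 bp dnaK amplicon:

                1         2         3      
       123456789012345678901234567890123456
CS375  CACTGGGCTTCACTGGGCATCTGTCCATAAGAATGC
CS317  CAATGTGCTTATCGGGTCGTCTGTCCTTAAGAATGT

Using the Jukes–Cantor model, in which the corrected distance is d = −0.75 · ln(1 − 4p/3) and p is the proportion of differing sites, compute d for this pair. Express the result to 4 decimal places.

0.3041

The sequences differ at positions 3 (C/A), 6 (G/T), 11 (C/A), 12 (A/T), 14 (T/G), 17 (G/T), 19 (A/G), 27 (A/T), 36 (C/T).
p = 9/36 = 0.250000.
d = −0.75 · ln(1 − (4/3)·0.250000) = −0.75 · ln(0.666667) = −0.75 · (-0.405465) = 0.3041.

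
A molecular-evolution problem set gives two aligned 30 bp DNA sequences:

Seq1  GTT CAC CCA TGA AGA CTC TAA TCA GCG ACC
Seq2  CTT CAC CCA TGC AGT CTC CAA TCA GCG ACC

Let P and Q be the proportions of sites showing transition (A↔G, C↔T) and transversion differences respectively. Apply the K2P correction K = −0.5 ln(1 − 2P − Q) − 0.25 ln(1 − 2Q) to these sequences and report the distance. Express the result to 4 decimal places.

0.1469

Differing sites — 1:G/C (Tv); 12:A/C (Tv); 15:A/T (Tv); 19:T/C (Ti).
Of the 4 differences, 1 transition and 3 transversions over 30 sites: P = 1/30 = 0.033333, Q = 3/30 = 0.100000.
d = −0.5·ln(0.833334) − 0.25·ln(0.800000) = −0.5·(-0.182321) − 0.25·(-0.223144) = 0.1469.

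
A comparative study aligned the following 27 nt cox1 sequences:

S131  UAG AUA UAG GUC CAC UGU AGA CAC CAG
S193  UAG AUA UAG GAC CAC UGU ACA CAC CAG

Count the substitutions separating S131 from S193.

Differing sites — 11:U/A; 20:G/C.
That gives 2 mismatches out of 27 aligned sites, so the Hamming distance is 2.

2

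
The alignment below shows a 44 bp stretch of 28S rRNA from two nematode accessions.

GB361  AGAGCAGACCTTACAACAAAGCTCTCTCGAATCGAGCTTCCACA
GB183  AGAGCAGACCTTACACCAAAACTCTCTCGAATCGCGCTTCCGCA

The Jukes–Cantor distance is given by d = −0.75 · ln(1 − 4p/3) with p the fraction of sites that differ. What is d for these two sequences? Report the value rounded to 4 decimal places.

Differing sites — 16:A/C; 21:G/A; 35:A/C; 42:A/G.
p = 4/44 = 0.090909.
d = −0.75 · ln(1 − (4/3)·0.090909) = −0.75 · ln(0.878788) = −0.75 · (-0.129212) = 0.0969.

0.0969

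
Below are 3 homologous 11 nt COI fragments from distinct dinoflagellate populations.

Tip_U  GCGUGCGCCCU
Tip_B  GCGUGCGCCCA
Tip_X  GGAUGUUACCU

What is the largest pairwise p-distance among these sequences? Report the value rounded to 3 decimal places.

Pairwise Hamming distances:
  Tip_U vs Tip_B: 1
  Tip_U vs Tip_X: 5
  Tip_B vs Tip_X: 6
The largest is 6 mismatches, between Tip_B and Tip_X; p = 6/11 = 0.545.

0.545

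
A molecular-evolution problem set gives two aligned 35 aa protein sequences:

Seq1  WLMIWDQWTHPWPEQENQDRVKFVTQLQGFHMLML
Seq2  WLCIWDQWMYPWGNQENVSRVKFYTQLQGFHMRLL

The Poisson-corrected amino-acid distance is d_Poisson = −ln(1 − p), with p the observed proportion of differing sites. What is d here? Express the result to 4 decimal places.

Mismatches occur at site 3 (M→C), site 9 (T→M), site 10 (H→Y), site 13 (P→G), site 14 (E→N), site 18 (Q→V), site 19 (D→S), site 24 (V→Y), site 33 (L→R), site 34 (M→L).
p = 10/35 = 0.285714.
d = −ln(1 − 0.285714) = −ln(0.714286) = 0.3365.

0.3365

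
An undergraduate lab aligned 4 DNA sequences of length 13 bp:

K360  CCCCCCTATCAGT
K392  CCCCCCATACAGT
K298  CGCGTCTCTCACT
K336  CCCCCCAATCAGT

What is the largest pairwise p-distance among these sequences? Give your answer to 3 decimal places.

0.538

Pairwise Hamming distances:
  K360 vs K392: 3
  K360 vs K298: 5
  K360 vs K336: 1
  K392 vs K298: 7
  K392 vs K336: 2
  K298 vs K336: 6
The largest is 7 mismatches, between K392 and K298; p = 7/13 = 0.538.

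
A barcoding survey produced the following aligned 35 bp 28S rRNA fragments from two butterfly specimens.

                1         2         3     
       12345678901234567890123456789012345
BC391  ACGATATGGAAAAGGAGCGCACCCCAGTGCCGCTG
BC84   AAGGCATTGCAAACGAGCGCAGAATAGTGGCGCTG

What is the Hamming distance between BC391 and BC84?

11

Mismatches occur at site 2 (C→A), site 4 (A→G), site 5 (T→C), site 8 (G→T), site 10 (A→C), site 14 (G→C), site 22 (C→G), site 23 (C→A), site 24 (C→A), site 25 (C→T), site 30 (C→G).
That gives 11 mismatches out of 35 aligned sites, so the Hamming distance is 11.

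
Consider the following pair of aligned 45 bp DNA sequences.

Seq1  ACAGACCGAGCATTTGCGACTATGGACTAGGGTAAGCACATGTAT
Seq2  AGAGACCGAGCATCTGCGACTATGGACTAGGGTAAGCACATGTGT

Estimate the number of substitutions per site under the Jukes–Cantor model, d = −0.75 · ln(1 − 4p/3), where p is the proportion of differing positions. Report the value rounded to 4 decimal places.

Mismatches occur at site 2 (C→G), site 14 (T→C), site 44 (A→G).
p = 3/45 = 0.066667.
d = −0.75 · ln(1 − (4/3)·0.066667) = −0.75 · ln(0.911111) = −0.75 · (-0.093091) = 0.0698.

0.0698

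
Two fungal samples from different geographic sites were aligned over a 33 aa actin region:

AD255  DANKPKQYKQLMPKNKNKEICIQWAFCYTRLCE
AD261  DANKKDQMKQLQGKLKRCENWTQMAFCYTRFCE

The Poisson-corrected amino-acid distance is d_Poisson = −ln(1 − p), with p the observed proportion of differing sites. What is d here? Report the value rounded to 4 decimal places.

Mismatches occur at site 5 (P→K), site 6 (K→D), site 8 (Y→M), site 12 (M→Q), site 13 (P→G), site 15 (N→L), site 17 (N→R), site 18 (K→C), site 20 (I→N), site 21 (C→W), site 22 (I→T), site 24 (W→M), site 31 (L→F).
p = 13/33 = 0.393939.
d = −ln(1 − 0.393939) = −ln(0.606061) = 0.5008.

0.5008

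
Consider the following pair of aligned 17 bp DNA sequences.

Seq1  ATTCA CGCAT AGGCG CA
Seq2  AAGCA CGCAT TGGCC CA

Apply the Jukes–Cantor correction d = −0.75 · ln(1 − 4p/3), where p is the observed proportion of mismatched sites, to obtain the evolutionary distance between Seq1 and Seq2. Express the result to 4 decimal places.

0.2824

The sequences differ at positions 2 (T/A), 3 (T/G), 11 (A/T), 15 (G/C).
p = 4/17 = 0.235294.
d = −0.75 · ln(1 − (4/3)·0.235294) = −0.75 · ln(0.686275) = −0.75 · (-0.376477) = 0.2824.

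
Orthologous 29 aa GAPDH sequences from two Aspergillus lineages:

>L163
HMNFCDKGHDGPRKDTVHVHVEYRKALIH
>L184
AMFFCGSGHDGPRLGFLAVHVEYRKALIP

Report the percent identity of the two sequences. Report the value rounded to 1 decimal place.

65.5%

The sequences differ at positions 1 (H/A), 3 (N/F), 6 (D/G), 7 (K/S), 14 (K/L), 15 (D/G), 16 (T/F), 17 (V/L), 18 (H/A), 29 (H/P).
19 of the 29 sites match, so the percent identity is 19/29 × 100 = 65.5%.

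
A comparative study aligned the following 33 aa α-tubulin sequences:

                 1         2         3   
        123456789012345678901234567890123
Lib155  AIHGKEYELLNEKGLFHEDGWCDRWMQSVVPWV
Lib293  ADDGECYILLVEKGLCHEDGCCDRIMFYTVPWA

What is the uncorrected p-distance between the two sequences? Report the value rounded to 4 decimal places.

Mismatches occur at site 2 (I→D), site 3 (H→D), site 5 (K→E), site 6 (E→C), site 8 (E→I), site 11 (N→V), site 16 (F→C), site 21 (W→C), site 25 (W→I), site 27 (Q→F), site 28 (S→Y), site 29 (V→T), site 33 (V→A).
There are 13 differences over 33 sites, so p = 13/33 = 0.3939.

0.3939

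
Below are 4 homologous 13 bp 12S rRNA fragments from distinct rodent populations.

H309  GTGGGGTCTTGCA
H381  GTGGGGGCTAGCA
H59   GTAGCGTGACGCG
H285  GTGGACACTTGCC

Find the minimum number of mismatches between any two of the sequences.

2

Pairwise Hamming distances:
  H309 vs H381: 2
  H309 vs H59: 6
  H309 vs H285: 4
  H381 vs H59: 7
  H381 vs H285: 5
  H59 vs H285: 8
The smallest is 2, between H309 and H381.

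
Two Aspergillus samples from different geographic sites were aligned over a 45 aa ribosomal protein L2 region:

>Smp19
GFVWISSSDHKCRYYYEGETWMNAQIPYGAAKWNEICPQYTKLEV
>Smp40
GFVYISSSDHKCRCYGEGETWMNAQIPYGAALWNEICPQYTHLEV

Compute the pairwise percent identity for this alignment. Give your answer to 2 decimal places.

88.89%

Mismatches occur at site 4 (W→Y), site 14 (Y→C), site 16 (Y→G), site 32 (K→L), site 42 (K→H).
40 of the 45 sites match, so the percent identity is 40/45 × 100 = 88.89%.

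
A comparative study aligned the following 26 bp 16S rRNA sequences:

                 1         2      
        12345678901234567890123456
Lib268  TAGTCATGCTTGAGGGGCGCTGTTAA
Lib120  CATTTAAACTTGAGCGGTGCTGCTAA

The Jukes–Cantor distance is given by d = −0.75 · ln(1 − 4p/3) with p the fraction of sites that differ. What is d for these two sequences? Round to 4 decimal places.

Mismatches occur at site 1 (T↔C), site 3 (G↔T), site 5 (C↔T), site 7 (T↔A), site 8 (G↔A), site 15 (G↔C), site 18 (C↔T), site 23 (T↔C).
p = 8/26 = 0.307692.
d = −0.75 · ln(1 − (4/3)·0.307692) = −0.75 · ln(0.589744) = −0.75 · (-0.528067) = 0.3961.

0.3961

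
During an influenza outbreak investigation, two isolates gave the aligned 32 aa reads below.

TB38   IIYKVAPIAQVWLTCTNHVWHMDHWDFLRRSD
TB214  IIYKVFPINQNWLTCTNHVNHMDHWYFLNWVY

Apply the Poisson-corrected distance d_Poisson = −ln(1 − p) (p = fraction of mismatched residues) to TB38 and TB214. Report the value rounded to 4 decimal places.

Mismatches occur at site 6 (A↔F), site 9 (A↔N), site 11 (V↔N), site 20 (W↔N), site 26 (D↔Y), site 29 (R↔N), site 30 (R↔W), site 31 (S↔V), site 32 (D↔Y).
p = 9/32 = 0.281250.
d = −ln(1 − 0.281250) = −ln(0.718750) = 0.3302.

0.3302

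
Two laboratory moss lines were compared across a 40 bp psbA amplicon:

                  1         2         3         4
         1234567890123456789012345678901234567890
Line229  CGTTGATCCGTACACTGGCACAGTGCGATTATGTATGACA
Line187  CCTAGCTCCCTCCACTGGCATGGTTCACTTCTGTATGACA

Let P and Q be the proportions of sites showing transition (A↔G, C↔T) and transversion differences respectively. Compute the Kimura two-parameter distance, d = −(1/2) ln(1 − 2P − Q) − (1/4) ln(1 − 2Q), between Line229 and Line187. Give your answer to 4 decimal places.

Differing sites — 2:G/C (Tv); 4:T/A (Tv); 6:A/C (Tv); 10:G/C (Tv); 12:A/C (Tv); 21:C/T (Ti); 22:A/G (Ti); 25:G/T (Tv); 27:G/A (Ti); 28:A/C (Tv); 31:A/C (Tv).
Of the 11 differences, 3 transitions and 8 transversions over 40 sites: P = 3/40 = 0.075000, Q = 8/40 = 0.200000.
d = −0.5·ln(0.650000) − 0.25·ln(0.600000) = −0.5·(-0.430783) − 0.25·(-0.510826) = 0.3431.

0.3431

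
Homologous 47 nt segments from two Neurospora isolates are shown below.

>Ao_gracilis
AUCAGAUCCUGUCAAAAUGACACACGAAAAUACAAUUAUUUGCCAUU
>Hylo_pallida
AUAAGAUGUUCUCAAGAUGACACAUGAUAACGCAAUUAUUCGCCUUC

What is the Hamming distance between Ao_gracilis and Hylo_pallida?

Mismatches occur at site 3 (C↔A), site 8 (C↔G), site 9 (C↔U), site 11 (G↔C), site 16 (A↔G), site 25 (C↔U), site 28 (A↔U), site 31 (U↔C), site 32 (A↔G), site 41 (U↔C), site 45 (A↔U), site 47 (U↔C).
That gives 12 mismatches out of 47 aligned sites, so the Hamming distance is 12.

12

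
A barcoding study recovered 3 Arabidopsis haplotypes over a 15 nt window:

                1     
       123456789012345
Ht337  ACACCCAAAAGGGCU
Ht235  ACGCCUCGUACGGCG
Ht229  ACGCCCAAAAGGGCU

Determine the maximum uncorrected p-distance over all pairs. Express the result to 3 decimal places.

0.467

Pairwise Hamming distances:
  Ht337 vs Ht235: 7
  Ht337 vs Ht229: 1
  Ht235 vs Ht229: 6
The largest is 7 mismatches, between Ht337 and Ht235; p = 7/15 = 0.467.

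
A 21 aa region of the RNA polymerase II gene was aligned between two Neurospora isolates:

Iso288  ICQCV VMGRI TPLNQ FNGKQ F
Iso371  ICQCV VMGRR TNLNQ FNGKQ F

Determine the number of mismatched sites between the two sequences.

The sequences differ at positions 10 (I/R), 12 (P/N).
That gives 2 mismatches out of 21 aligned sites, so the Hamming distance is 2.

2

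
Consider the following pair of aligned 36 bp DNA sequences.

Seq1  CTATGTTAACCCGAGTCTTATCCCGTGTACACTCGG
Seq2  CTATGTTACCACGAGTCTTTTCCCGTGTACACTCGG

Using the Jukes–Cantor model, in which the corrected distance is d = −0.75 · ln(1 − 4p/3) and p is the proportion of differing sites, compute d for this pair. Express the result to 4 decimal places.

0.0883

Differing sites — 9:A/C; 11:C/A; 20:A/T.
p = 3/36 = 0.083333.
d = −0.75 · ln(1 − (4/3)·0.083333) = −0.75 · ln(0.888889) = −0.75 · (-0.117783) = 0.0883.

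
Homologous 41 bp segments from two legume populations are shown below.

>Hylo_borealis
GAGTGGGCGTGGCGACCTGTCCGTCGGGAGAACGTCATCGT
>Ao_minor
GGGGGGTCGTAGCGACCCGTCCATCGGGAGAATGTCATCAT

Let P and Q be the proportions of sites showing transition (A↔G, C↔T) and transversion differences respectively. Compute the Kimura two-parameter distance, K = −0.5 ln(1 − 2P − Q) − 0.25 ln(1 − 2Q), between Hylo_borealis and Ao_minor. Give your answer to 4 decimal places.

The sequences differ at positions 2 (A/G, transition), 4 (T/G, transversion), 7 (G/T, transversion), 11 (G/A, transition), 18 (T/C, transition), 23 (G/A, transition), 33 (C/T, transition), 40 (G/A, transition).
Of the 8 differences, 6 transitions and 2 transversions over 41 sites: P = 6/41 = 0.146341, Q = 2/41 = 0.048780.
d = −0.5·ln(0.658538) − 0.25·ln(0.902440) = −0.5·(-0.417733) − 0.25·(-0.102653) = 0.2345.

0.2345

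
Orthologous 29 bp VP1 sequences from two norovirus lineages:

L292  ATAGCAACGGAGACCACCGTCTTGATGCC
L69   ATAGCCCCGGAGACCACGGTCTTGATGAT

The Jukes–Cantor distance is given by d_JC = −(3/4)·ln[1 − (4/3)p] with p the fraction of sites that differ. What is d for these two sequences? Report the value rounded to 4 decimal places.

The sequences differ at positions 6 (A/C), 7 (A/C), 18 (C/G), 28 (C/A), 29 (C/T).
p = 5/29 = 0.172414.
d = −0.75 · ln(1 − (4/3)·0.172414) = −0.75 · ln(0.770115) = −0.75 · (-0.261215) = 0.1959.

0.1959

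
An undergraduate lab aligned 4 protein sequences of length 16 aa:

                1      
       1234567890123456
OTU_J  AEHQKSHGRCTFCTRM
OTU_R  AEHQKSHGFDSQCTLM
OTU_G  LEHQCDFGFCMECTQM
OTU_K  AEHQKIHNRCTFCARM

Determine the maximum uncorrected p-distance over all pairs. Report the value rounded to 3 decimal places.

Pairwise Hamming distances:
  OTU_J vs OTU_R: 5
  OTU_J vs OTU_G: 8
  OTU_J vs OTU_K: 3
  OTU_R vs OTU_G: 8
  OTU_R vs OTU_K: 8
  OTU_G vs OTU_K: 10
The largest is 10 mismatches, between OTU_G and OTU_K; p = 10/16 = 0.625.

0.625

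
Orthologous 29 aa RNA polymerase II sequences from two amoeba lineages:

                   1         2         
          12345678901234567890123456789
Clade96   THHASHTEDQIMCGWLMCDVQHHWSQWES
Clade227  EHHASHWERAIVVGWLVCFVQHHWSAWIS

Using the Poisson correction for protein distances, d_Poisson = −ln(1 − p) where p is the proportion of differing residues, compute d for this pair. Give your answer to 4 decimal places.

0.4229

The sequences differ at positions 1 (T/E), 7 (T/W), 9 (D/R), 10 (Q/A), 12 (M/V), 13 (C/V), 17 (M/V), 19 (D/F), 26 (Q/A), 28 (E/I).
p = 10/29 = 0.344828.
d = −ln(1 − 0.344828) = −ln(0.655172) = 0.4229.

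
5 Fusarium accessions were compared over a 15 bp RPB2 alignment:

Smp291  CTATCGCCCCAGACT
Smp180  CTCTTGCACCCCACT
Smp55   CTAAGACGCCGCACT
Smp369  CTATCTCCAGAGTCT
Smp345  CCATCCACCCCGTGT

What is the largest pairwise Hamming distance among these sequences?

Pairwise Hamming distances:
  Smp291 vs Smp180: 5
  Smp291 vs Smp55: 6
  Smp291 vs Smp369: 4
  Smp291 vs Smp345: 6
  Smp180 vs Smp55: 6
  Smp180 vs Smp369: 9
  Smp180 vs Smp345: 9
  Smp55 vs Smp369: 9
  Smp55 vs Smp345: 10
  Smp369 vs Smp345: 7
The largest is 10, between Smp55 and Smp345.

10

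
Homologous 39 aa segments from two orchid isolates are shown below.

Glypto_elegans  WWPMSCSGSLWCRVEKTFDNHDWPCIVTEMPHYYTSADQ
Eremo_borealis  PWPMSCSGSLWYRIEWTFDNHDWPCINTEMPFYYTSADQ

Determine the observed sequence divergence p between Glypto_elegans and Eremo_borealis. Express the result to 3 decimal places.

0.154

Differing sites — 1:W/P; 12:C/Y; 14:V/I; 16:K/W; 27:V/N; 32:H/F.
There are 6 differences over 39 sites, so p = 6/39 = 0.154.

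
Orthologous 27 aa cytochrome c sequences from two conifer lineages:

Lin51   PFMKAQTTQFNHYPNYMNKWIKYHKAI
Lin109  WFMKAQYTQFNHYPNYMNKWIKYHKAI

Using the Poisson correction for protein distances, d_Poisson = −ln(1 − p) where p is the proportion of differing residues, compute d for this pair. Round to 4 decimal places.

0.0770

Differing sites — 1:P/W; 7:T/Y.
p = 2/27 = 0.074074.
d = −ln(1 − 0.074074) = −ln(0.925926) = 0.0770.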